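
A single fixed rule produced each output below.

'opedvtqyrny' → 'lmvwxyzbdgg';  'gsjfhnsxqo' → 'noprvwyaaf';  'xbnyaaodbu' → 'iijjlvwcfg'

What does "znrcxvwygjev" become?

The transformation: sort the characters into alphabetical order, then shift every letter 8 places forward in the alphabet (wrapping around).
Applying both steps to "znrcxvwygjev": "cegjnrvvwxyz", then "kmorvzddefgh".

kmorvzddefgh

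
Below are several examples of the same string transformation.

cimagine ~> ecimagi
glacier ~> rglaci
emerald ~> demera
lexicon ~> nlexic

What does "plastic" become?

Looking at the pairs, the operation is to move the last character to the front, then delete the last character.
For "plastic" the result is "cplast".

cplast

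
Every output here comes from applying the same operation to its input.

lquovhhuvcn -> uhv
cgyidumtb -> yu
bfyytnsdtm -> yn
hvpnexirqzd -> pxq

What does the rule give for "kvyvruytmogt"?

The pattern: delete the last 2 characters, then keep one character in every 3, starting at position 3 (positions 3rd, 6th, 9th, ...).
Working it through for "kvyvruytmogt": intermediate "kvyvruytmo", final "yum".
(Check on "cgyidumtb": → "cgyidum" → "yu" ✓)

yum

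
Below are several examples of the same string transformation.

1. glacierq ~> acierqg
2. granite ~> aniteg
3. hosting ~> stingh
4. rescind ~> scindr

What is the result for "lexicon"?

What's happening: move the first 2 characters to the end (rotate left by 2), then delete the last character.
On "lexicon": the first step gives "xiconle", and the second then gives "xiconl".

xiconl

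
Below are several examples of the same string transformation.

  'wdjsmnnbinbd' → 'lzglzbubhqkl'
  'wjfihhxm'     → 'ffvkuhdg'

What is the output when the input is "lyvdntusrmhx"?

The transformation: shift every letter 2 places backward in the alphabet (wrapping around), then swap the front and back halves of the string.
"lyvdntusrmhx" → "jwtblrsqpkfv" → "sqpkfvjwtblr".

sqpkfvjwtblr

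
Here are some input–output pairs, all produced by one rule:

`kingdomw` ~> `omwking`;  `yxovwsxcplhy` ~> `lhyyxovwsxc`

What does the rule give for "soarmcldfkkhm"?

What's happening: move the last 3 characters to the front (rotate right by 3), then delete the last character.
Starting from "soarmcldfkkhm": after the first operation, "khmsoarmcldfk"; after the second, "khmsoarmcldf".
(Check on "yxovwsxcplhy": → "lhyyxovwsxcp" → "lhyyxovwsxc" ✓)

khmsoarmcldf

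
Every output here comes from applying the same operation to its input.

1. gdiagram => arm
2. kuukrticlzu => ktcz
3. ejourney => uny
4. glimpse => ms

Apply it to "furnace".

What's happening: delete the first 2 characters, then keep every other character starting from the second (positions 2nd, 4th, 6th, ...).
For "furnace", step one produces "rnace"; step two turns that into "nc".
(Check on "kuukrticlzu": → "ukrticlzu" → "ktcz" ✓)

nc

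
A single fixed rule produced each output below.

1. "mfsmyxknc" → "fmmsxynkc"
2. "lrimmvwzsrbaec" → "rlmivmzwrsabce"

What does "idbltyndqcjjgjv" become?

dilbytdncqjjjgv

The rule is to swap each adjacent pair of characters (1↔2, 3↔4, ...).
Doing the same to "idbltyndqcjjgjv": "dilbytdncqjjjgv".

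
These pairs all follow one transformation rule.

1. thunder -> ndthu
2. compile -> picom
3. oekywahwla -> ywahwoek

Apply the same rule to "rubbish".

What's happening: delete the last 2 characters, then move the first 3 characters to the end (rotate left by 3).
Working it through for "rubbish": intermediate "rubbi", final "birub".

birub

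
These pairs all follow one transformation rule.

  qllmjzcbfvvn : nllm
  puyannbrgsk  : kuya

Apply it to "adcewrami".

idce

The pattern: swap the first and last characters, then keep only the first 4 characters.
"adcewrami" → "idce".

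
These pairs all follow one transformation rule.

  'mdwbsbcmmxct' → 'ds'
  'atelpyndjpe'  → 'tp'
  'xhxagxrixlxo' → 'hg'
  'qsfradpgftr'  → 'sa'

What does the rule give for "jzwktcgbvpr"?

zt

The pattern: keep one character in every 3, starting at position 2 (positions 2nd, 5th, 8th, ...), then delete the last 2 characters.
On "jzwktcgbvpr": the first step gives "ztbr", and the second then gives "zt".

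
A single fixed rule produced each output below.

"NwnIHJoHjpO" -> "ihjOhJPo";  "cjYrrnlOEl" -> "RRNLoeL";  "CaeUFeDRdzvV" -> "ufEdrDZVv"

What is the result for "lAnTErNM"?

What's happening: delete the first 3 characters, then flip the case of every letter.
"lAnTErNM" → "TErNM" → "teRnm".
(Check on "NwnIHJoHjpO": → "IHJoHjpO" → "ihjOhJPo" ✓)

teRnm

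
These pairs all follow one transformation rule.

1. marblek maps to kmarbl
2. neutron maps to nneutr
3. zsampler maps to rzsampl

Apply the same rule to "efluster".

The rule is to move the last character to the front, then delete the last character.
For "efluster" the result is "reflust".

reflust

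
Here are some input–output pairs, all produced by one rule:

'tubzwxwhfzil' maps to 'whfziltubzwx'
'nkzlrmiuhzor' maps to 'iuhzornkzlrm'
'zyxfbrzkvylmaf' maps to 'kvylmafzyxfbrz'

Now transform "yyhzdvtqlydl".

tqlydlyyhzdv

Each output is the input with this applied: swap the front and back halves of the string.
On "yyhzdvtqlydl" that produces "tqlydlyyhzdv".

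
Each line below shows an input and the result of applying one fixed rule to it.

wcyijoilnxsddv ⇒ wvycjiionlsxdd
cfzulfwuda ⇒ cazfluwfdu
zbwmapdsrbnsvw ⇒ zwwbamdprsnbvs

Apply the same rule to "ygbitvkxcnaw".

Looking at the pairs, the operation is to move the last character to the front, then swap each adjacent pair of characters (1↔2, 3↔4, ...).
For "ygbitvkxcnaw" the result is "ywbgtikvcxan".

ywbgtikvcxan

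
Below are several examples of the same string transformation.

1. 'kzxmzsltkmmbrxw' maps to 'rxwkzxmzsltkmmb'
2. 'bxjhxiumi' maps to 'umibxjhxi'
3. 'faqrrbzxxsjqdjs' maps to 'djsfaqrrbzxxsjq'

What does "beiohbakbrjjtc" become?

Each output is the input with this applied: move the last 3 characters to the front (rotate right by 3).
Applying that to "beiohbakbrjjtc" gives "jtcbeiohbakbrj".

jtcbeiohbakbrj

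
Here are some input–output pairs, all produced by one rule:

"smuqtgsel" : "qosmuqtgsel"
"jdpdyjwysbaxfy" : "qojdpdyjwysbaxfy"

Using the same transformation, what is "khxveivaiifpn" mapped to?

qokhxveivaiifpn

The rule is to prepend "qo".
Doing the same to "khxveivaiifpn": "qokhxveivaiifpn".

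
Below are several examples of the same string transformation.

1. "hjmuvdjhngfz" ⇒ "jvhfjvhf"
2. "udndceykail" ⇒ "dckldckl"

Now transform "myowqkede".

The pattern: keep one character in every 3, starting at position 2 (positions 2nd, 5th, 8th, ...), then write the whole string twice.
"myowqkede" → "yqd" → "yqdyqd".

yqdyqd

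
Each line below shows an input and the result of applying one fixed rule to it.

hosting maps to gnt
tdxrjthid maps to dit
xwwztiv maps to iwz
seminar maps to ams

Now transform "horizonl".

Looking at the pairs, the operation is to sort the characters into alphabetical order, then keep one character in every 3, starting at position 1 (positions 1st, 4th, 7th, ...).
"horizonl" → "hnr".

hnr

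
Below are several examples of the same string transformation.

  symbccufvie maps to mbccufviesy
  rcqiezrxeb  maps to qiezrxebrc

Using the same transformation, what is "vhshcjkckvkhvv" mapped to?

shcjkckvkhvvvh

The pattern: move the first 2 characters to the end (rotate left by 2).
So "vhshcjkckvkhvv" becomes "shcjkckvkhvvvh".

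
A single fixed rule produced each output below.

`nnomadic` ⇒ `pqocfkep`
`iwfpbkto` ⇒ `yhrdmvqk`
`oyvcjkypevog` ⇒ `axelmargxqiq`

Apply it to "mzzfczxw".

What's happening: move the first character to the end, then shift every letter 2 places forward in the alphabet (wrapping around).
Applying both steps to "mzzfczxw": "zzfczxwm", then "bbhebzyo".

bbhebzyo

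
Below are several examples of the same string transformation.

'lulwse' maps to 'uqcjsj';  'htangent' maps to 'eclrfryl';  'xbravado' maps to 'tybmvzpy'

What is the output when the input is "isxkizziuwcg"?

xgsuaegqvigx

Looking at the pairs, the operation is to shift every letter 2 places backward in the alphabet (wrapping around), then swap the front and back halves of the string.
On "isxkizziuwcg": the first step gives "gqvigxxgsuae", and the second then gives "xgsuaegqvigx".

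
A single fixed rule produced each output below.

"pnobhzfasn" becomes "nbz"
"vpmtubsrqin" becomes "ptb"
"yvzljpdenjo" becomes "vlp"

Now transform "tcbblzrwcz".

cbz

In each case the input is transformed by: keep every other character starting from the second (positions 2nd, 4th, 6th, ...), then keep only the first 3 characters.
Applying both steps to "tcbblzrwcz": "cbzwz", then "cbz".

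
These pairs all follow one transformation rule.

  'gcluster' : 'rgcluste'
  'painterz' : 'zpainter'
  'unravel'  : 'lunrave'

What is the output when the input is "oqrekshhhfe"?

The pattern: move the last character to the front.
For "oqrekshhhfe" the result is "eoqrekshhhf".

eoqrekshhhf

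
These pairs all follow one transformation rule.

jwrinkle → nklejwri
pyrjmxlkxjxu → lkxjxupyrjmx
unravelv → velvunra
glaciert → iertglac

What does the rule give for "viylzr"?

lzrviy

The rule is to swap the front and back halves of the string.
On "viylzr" that produces "lzrviy".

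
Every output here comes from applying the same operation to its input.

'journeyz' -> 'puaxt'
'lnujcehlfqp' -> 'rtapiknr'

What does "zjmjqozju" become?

The pattern: shift every letter 6 places forward in the alphabet (wrapping around), then delete the last 3 characters.
Working it through for "zjmjqozju": intermediate "fpspwufpa", final "fpspwu".

fpspwu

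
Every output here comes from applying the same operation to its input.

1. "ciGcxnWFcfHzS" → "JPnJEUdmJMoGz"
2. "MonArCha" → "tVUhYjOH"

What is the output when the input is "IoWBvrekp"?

The rule is to flip the case of every letter, then shift every letter 7 places forward in the alphabet (wrapping around).
Starting from "IoWBvrekp": after the first operation, "iOwbVREKP"; after the second, "pVdiCYLRW".

pVdiCYLRW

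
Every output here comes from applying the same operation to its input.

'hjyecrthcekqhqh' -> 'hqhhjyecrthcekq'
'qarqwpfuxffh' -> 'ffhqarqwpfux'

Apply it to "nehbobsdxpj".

xpjnehbobsd

What's happening: move the last 3 characters to the front (rotate right by 3).
For "nehbobsdxpj" the result is "xpjnehbobsd".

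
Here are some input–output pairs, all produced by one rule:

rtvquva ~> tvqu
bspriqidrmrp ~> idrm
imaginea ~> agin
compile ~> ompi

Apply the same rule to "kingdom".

Looking at the pairs, the operation is to move the last 2 characters to the front (rotate right by 2), then keep only the last 4 characters.
Working it through for "kingdom": intermediate "omkingd", final "ingd".

ingd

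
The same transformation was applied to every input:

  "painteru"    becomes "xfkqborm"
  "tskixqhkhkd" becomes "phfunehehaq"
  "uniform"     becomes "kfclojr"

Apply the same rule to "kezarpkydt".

bwxomhvaqh

The transformation: shift every letter 3 places backward in the alphabet (wrapping around), then move the first character to the end.
For "kezarpkydt", step one produces "hbwxomhvaq"; step two turns that into "bwxomhvaqh".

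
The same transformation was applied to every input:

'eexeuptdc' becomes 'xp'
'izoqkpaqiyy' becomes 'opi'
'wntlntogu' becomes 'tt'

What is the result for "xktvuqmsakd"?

Each output is the input with this applied: delete the last 2 characters, then keep one character in every 3, starting at position 3 (positions 3rd, 6th, 9th, ...).
Working it through for "xktvuqmsakd": intermediate "xktvuqmsa", final "tqa".
(Check on "eexeuptdc": → "eexeupt" → "xp" ✓)

tqa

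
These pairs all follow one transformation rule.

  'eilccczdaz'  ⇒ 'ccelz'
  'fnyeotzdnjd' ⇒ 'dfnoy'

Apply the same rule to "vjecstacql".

The rule is to sort the characters into alphabetical order, then keep every other character starting from the second (positions 2nd, 4th, 6th, ...).
Applying both steps to "vjecstacql": "accejlqstv", then "celsv".

celsv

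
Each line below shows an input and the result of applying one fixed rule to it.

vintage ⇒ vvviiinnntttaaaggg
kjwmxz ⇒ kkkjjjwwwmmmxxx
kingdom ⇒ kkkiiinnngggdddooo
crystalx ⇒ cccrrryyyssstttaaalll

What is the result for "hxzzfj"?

In each case the input is transformed by: delete the last character, then repeat every character 3 times.
So "hxzzfj" becomes "hhhxxxzzzzzzfff".

hhhxxxzzzzzzfff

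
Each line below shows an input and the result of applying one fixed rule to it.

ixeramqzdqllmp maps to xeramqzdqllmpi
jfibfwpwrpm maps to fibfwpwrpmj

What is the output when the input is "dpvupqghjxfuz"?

What's happening: move the first character to the end.
"dpvupqghjxfuz" → "pvupqghjxfuzd".

pvupqghjxfuzd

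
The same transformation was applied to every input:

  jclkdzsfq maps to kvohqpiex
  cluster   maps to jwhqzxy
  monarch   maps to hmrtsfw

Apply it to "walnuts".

The pattern: move the last 2 characters to the front (rotate right by 2), then shift every letter 5 places forward in the alphabet (wrapping around).
Applying both steps to "walnuts": "tswalnu", then "yxbfqsz".

yxbfqsz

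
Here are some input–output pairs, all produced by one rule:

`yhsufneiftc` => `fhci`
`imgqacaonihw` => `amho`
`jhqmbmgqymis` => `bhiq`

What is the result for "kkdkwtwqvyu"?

The rule is to keep one character in every 3, starting at position 2 (positions 2nd, 5th, 8th, ...), then swap each adjacent pair of characters (1↔2, 3↔4, ...).
"kkdkwtwqvyu" → "kwqu" → "wkuq".

wkuq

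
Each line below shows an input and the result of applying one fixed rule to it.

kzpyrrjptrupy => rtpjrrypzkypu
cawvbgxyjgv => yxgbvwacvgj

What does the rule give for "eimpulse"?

upmieesl

Each output is the input with this applied: move the last 3 characters to the front (rotate right by 3), then reverse the string.
Applying that to "eimpulse" gives "upmieesl".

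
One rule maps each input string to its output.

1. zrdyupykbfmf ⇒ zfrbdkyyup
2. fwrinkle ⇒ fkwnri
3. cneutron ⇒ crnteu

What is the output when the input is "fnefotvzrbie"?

fbnrezfvot

Rule — delete the last 2 characters, then take characters alternately from the front and the back (1st, last, 2nd, 2nd-last, ...).
Starting from "fnefotvzrbie": after the first operation, "fnefotvzrb"; after the second, "fbnrezfvot".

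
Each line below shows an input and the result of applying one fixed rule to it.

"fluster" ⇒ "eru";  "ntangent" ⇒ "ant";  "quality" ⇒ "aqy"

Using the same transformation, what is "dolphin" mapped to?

dlp

In each case the input is transformed by: sort the characters into alphabetical order, then keep one character in every 3, starting at position 1 (positions 1st, 4th, 7th, ...).
For "dolphin", step one produces "dhilnop"; step two turns that into "dlp".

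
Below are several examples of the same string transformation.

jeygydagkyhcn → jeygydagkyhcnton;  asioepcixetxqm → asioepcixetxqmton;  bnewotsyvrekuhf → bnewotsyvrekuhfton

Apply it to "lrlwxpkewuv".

The pattern: append "ton".
"lrlwxpkewuv" → "lrlwxpkewuvton".

lrlwxpkewuvton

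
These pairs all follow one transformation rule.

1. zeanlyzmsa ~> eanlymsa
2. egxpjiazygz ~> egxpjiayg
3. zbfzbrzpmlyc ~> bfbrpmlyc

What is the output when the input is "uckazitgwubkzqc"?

Each output is the input with this applied: remove every "z".
"uckazitgwubkzqc" → "uckaitgwubkqc".

uckaitgwubkqc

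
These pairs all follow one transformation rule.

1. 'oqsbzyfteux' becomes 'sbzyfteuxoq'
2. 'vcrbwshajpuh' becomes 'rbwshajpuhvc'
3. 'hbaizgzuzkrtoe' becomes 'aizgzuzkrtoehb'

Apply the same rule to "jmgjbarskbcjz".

The transformation: move the first 2 characters to the end (rotate left by 2).
For "jmgjbarskbcjz" the result is "gjbarskbcjzjm".

gjbarskbcjzjm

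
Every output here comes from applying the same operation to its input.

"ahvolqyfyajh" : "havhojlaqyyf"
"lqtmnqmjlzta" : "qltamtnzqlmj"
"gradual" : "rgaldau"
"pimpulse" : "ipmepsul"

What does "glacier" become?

lgarcei

The transformation: move the first character to the end, then take characters alternately from the front and the back (1st, last, 2nd, 2nd-last, ...).
On "glacier" that produces "lgarcei".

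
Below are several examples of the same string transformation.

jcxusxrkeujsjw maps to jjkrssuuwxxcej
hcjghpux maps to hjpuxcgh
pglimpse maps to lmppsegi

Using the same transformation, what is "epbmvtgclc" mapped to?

The rule is to sort the characters into alphabetical order, then move the first 3 characters to the end (rotate left by 3).
Doing the same to "epbmvtgclc": "eglmptvbcc".
(Check on "pglimpse": → "egilmpps" → "lmppsegi" ✓)

eglmptvbcc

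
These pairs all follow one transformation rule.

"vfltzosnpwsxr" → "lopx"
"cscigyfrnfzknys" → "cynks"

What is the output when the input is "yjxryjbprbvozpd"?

Looking at the pairs, the operation is to keep one character in every 3, starting at position 3 (positions 3rd, 6th, 9th, ...).
Doing the same to "yjxryjbprbvozpd": "xjrod".

xjrod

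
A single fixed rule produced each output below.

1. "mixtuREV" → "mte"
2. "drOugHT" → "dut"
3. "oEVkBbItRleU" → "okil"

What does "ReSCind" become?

Rule — keep one character in every 3, starting at position 1 (positions 1st, 4th, 7th, ...), then convert every letter to lowercase.
For "ReSCind" the result is "rcd".

rcd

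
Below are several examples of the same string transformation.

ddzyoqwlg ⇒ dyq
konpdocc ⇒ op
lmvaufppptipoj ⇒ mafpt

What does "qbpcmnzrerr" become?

Rule — delete the last 3 characters, then keep every other character starting from the second (positions 2nd, 4th, 6th, ...).
Applying both steps to "qbpcmnzrerr": "qbpcmnzr", then "bcnr".

bcnr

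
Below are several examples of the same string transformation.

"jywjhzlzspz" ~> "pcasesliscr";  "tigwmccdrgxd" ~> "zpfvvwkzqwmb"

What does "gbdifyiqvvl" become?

Rule — move the first 2 characters to the end (rotate left by 2), then shift every letter 7 places backward in the alphabet (wrapping around).
On "gbdifyiqvvl": the first step gives "difyiqvvlgb", and the second then gives "wbyrbjooezu".

wbyrbjooezu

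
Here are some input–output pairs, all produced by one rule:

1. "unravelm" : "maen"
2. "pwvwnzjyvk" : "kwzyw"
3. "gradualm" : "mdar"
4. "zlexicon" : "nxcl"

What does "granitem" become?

Rule — keep every other character starting from the second (positions 2nd, 4th, 6th, ...), then swap the first and last characters.
Working it through for "granitem": intermediate "rntm", final "mntr".
(Check on "gradualm": → "rdam" → "mdar" ✓)

mntr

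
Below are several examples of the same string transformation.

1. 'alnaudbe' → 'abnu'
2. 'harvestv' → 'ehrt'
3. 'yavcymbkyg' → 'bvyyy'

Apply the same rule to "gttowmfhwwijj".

The rule is to keep every other character starting from the first (positions 1st, 3rd, 5th, ...), then sort the characters into alphabetical order.
Doing the same to "gttowmfhwwijj": "fgijtww".

fgijtww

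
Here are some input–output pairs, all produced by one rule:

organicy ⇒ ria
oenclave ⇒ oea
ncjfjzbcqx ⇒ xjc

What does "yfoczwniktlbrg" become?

yrlgb

In each case the input is transformed by: sort the characters into reverse alphabetical order, then keep one character in every 3, starting at position 2 (positions 2nd, 5th, 8th, ...).
Applying both steps to "yfoczwniktlbrg": "zywtronlkigfcb", then "yrlgb".
(Check on "organicy": → "yronigca" → "ria" ✓)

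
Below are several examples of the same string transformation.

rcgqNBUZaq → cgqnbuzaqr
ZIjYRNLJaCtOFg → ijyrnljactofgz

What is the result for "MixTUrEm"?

ixturemm

The pattern: move the first character to the end, then convert every letter to lowercase.
Working it through for "MixTUrEm": intermediate "ixTUrEmM", final "ixturemm".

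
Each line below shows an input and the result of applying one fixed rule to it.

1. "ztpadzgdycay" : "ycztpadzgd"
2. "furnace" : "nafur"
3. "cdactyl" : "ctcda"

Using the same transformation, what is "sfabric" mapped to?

brsfa

In each case the input is transformed by: delete the last 2 characters, then move the last 2 characters to the front (rotate right by 2).
Applying both steps to "sfabric": "sfabr", then "brsfa".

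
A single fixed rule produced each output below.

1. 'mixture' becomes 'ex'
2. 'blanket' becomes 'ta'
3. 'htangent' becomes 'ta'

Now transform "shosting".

What's happening: move the last 3 characters to the front (rotate right by 3), then keep one character in every 3, starting at position 3 (positions 3rd, 6th, 9th, ...).
"shosting" → "go".

go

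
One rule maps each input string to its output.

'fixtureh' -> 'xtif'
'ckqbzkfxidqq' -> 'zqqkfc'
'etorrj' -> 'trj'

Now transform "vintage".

vnga

Rule — sort the characters into reverse alphabetical order, then keep every other character starting from the first (positions 1st, 3rd, 5th, ...).
Applying both steps to "vintage": "vtnigea", then "vnga".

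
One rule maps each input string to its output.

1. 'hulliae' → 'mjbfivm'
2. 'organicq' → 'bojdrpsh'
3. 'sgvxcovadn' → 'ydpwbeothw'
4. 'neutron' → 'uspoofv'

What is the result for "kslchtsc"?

diutdltm

Each output is the input with this applied: move the first 3 characters to the end (rotate left by 3), then shift every letter 1 place forward in the alphabet (wrapping around).
So "kslchtsc" becomes "diutdltm".
(Check on "neutron": → "tronneu" → "uspoofv" ✓)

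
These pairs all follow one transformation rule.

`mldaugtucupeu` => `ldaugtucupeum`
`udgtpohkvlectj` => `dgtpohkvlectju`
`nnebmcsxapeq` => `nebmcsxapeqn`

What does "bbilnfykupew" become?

Rule — move the first character to the end.
On "bbilnfykupew" that produces "bilnfykupewb".

bilnfykupewb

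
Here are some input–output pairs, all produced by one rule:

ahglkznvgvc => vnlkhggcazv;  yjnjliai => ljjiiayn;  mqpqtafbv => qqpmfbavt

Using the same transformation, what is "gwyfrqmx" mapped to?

Looking at the pairs, the operation is to sort the characters into reverse alphabetical order, then move the first 2 characters to the end (rotate left by 2).
For "gwyfrqmx", step one produces "yxwrqmgf"; step two turns that into "wrqmgfyx".

wrqmgfyx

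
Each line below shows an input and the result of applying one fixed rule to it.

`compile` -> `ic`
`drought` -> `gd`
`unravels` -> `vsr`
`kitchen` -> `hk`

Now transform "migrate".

am

Each output is the input with this applied: move the first 3 characters to the end (rotate left by 3), then keep one character in every 3, starting at position 2 (positions 2nd, 5th, 8th, ...).
"migrate" → "ratemig" → "am".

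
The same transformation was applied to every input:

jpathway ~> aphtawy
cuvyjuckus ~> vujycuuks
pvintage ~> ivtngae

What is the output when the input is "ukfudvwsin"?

fkduwvisn

The pattern: delete the first character, then swap each adjacent pair of characters (1↔2, 3↔4, ...).
Applying both steps to "ukfudvwsin": "kfudvwsin", then "fkduwvisn".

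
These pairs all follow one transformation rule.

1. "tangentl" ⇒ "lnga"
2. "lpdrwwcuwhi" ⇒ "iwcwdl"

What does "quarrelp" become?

peru

The pattern: reverse the string, then keep every other character starting from the first (positions 1st, 3rd, 5th, ...).
Applying both steps to "quarrelp": "plerrauq", then "peru".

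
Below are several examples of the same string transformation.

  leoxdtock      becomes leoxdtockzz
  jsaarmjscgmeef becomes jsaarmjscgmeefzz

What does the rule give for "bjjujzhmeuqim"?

What's happening: append "zz".
Applying that to "bjjujzhmeuqim" gives "bjjujzhmeuqimzz".

bjjujzhmeuqimzz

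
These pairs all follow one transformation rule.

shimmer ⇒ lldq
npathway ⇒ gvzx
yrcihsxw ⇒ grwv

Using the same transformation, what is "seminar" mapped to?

hmzq

What's happening: shift every letter 1 place backward in the alphabet (wrapping around), then keep only the last 4 characters.
On "seminar" that produces "hmzq".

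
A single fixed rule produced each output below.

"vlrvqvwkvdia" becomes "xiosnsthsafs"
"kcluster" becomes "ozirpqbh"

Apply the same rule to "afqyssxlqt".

The transformation: shift every letter 3 places backward in the alphabet (wrapping around), then swap the first and last characters.
"afqyssxlqt" → "xcnvppuinq" → "qcnvppuinx".

qcnvppuinx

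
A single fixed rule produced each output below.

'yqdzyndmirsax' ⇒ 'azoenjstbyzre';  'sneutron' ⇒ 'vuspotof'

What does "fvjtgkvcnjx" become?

What's happening: move the first 3 characters to the end (rotate left by 3), then shift every letter 1 place forward in the alphabet (wrapping around).
On "fvjtgkvcnjx": the first step gives "tgkvcnjxfvj", and the second then gives "uhlwdokygwk".
(Check on "sneutron": → "utronsne" → "vuspotof" ✓)

uhlwdokygwk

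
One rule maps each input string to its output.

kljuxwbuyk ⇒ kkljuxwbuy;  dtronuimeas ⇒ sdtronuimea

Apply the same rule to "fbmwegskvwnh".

hfbmwegskvwn

Rule — move the last character to the front.
On "fbmwegskvwnh" that produces "hfbmwegskvwn".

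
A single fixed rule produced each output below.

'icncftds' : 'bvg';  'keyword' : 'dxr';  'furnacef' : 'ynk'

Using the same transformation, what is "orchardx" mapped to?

hkv

Rule — shift every letter 7 places backward in the alphabet (wrapping around), then keep only the first 3 characters.
Starting from "orchardx": after the first operation, "hkvatkwq"; after the second, "hkv".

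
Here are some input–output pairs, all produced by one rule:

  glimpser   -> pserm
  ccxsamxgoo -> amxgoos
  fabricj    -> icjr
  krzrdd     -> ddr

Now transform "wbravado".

Each output is the input with this applied: delete the first 3 characters, then move the first character to the end.
For "wbravado" the result is "vadoa".

vadoa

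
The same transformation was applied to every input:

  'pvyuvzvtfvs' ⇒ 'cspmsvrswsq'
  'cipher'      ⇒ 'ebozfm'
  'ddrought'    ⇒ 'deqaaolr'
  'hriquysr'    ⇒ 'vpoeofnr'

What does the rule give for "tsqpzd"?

mwaqpn

The rule is to shift every letter 3 places backward in the alphabet (wrapping around), then move the last 3 characters to the front (rotate right by 3).
"tsqpzd" → "qpnmwa" → "mwaqpn".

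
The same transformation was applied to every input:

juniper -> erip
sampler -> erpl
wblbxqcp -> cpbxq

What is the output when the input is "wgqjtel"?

eljt

The pattern: delete the first 3 characters, then move the last 2 characters to the front (rotate right by 2).
"wgqjtel" → "jtel" → "eljt".
(Check on "wblbxqcp": → "bxqcp" → "cpbxq" ✓)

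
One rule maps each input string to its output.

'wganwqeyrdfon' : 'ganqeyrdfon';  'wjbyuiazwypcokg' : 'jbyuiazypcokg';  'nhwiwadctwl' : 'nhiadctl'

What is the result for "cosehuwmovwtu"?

Looking at the pairs, the operation is to remove every "w".
"cosehuwmovwtu" → "cosehumovtu".

cosehumovtu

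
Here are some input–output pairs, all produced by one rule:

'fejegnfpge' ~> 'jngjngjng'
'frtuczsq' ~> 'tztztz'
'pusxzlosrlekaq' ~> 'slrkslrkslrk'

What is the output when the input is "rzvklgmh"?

What's happening: keep one character in every 3, starting at position 3 (positions 3rd, 6th, 9th, ...), then write the whole string 3 times in a row.
Working it through for "rzvklgmh": intermediate "vg", final "vgvgvg".

vgvgvg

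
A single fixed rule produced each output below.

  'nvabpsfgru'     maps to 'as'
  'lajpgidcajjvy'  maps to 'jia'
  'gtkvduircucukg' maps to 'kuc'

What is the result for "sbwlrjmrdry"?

The transformation: delete the last 3 characters, then keep one character in every 3, starting at position 3 (positions 3rd, 6th, 9th, ...).
"sbwlrjmrdry" → "sbwlrjmr" → "wj".

wj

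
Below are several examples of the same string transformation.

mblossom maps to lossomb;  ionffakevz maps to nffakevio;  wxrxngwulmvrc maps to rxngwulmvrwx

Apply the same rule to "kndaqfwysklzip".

daqfwysklzikn

What's happening: delete the last character, then move the first 2 characters to the end (rotate left by 2).
"kndaqfwysklzip" → "kndaqfwysklzi" → "daqfwysklzikn".
(Check on "mblossom": → "mblosso" → "lossomb" ✓)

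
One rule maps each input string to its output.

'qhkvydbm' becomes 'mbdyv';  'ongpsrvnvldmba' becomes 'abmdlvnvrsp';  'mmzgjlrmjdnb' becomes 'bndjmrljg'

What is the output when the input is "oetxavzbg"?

gbzvax

Each output is the input with this applied: reverse the string, then delete the last 3 characters.
On "oetxavzbg": the first step gives "gbzvaxteo", and the second then gives "gbzvax".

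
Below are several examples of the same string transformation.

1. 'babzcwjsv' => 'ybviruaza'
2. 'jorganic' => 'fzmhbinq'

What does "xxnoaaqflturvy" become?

The pattern: shift every letter 1 place backward in the alphabet (wrapping around), then move the first 3 characters to the end (rotate left by 3).
Applying that to "xxnoaaqflturvy" gives "nzzpekstquxwwm".

nzzpekstquxwwm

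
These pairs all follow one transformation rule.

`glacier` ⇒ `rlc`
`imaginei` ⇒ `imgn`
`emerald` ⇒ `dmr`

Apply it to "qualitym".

mult

Each output is the input with this applied: move the last 2 characters to the front (rotate right by 2), then keep every other character starting from the second (positions 2nd, 4th, 6th, ...).
For "qualitym", step one produces "ymqualit"; step two turns that into "mult".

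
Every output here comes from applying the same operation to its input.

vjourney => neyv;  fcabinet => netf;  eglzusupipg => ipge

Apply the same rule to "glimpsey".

seyg

Looking at the pairs, the operation is to move the last 3 characters to the front (rotate right by 3), then keep only the first 4 characters.
Applying that to "glimpsey" gives "seyg".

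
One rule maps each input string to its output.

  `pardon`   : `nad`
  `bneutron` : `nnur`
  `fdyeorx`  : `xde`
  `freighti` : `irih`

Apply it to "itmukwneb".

btuw

What's happening: move the last 2 characters to the front (rotate right by 2), then keep every other character starting from the second (positions 2nd, 4th, 6th, ...).
Working it through for "itmukwneb": intermediate "ebitmukwn", final "btuw".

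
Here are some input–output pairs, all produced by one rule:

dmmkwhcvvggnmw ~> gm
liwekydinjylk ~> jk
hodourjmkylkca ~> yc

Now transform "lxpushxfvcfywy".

cw

What's happening: keep one character in every 3, starting at position 1 (positions 1st, 4th, 7th, ...), then delete the first 3 characters.
On "lxpushxfvcfywy": the first step gives "luxcw", and the second then gives "cw".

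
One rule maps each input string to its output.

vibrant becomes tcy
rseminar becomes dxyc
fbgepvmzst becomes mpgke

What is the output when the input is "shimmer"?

sxp

The transformation: shift every letter 11 places forward in the alphabet (wrapping around), then keep every other character starting from the second (positions 2nd, 4th, 6th, ...).
On "shimmer": the first step gives "dstxxpc", and the second then gives "sxp".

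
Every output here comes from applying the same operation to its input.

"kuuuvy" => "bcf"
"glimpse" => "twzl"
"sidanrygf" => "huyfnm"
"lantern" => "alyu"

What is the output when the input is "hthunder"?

bukly

The pattern: delete the first 3 characters, then shift every letter 7 places forward in the alphabet (wrapping around).
For "hthunder", step one produces "under"; step two turns that into "bukly".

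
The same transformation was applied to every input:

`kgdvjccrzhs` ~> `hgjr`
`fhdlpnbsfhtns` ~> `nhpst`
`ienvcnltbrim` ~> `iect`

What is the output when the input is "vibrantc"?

What's happening: move the last 2 characters to the front (rotate right by 2), then keep one character in every 3, starting at position 1 (positions 1st, 4th, 7th, ...).
On "vibrantc": the first step gives "tcvibran", and the second then gives "tia".
(Check on "ienvcnltbrim": → "imienvcnltbr" → "iect" ✓)

tia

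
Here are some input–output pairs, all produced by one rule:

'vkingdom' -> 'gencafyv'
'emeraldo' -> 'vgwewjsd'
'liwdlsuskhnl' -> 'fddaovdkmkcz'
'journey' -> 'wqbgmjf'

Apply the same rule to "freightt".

In each case the input is transformed by: move the last 2 characters to the front (rotate right by 2), then shift every letter 8 places backward in the alphabet (wrapping around).
Applying both steps to "freightt": "ttfreigh", then "llxjwayz".

llxjwayz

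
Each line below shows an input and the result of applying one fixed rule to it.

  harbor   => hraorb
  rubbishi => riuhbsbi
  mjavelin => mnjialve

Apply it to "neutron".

nneourt

The pattern: take characters alternately from the front and the back (1st, last, 2nd, 2nd-last, ...).
So "neutron" becomes "nneourt".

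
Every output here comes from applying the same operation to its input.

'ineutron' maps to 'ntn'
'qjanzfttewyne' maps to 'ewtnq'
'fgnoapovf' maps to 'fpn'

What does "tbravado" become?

ovb

The rule is to reverse the string, then keep one character in every 3, starting at position 1 (positions 1st, 4th, 7th, ...).
Applying both steps to "tbravado": "odavarbt", then "ovb".
(Check on "ineutron": → "nortueni" → "ntn" ✓)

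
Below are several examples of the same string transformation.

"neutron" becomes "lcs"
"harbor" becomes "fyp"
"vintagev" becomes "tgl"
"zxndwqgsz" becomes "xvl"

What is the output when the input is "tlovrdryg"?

rjm

In each case the input is transformed by: shift every letter 2 places backward in the alphabet (wrapping around), then keep only the first 3 characters.
For "tlovrdryg", step one produces "rjmtpbpwe"; step two turns that into "rjm".
(Check on "harbor": → "fypzmp" → "fyp" ✓)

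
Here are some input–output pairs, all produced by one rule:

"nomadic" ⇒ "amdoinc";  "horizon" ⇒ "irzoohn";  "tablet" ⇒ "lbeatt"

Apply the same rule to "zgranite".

arngizte

Rule — move the first 3 characters to the end (rotate left by 3), then take characters alternately from the front and the back (1st, last, 2nd, 2nd-last, ...).
Working it through for "zgranite": intermediate "anitezgr", final "arngizte".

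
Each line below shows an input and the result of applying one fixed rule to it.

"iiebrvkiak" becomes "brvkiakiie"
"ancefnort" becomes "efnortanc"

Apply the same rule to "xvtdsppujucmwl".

dsppujucmwlxvt

What's happening: move the first 3 characters to the end (rotate left by 3).
For "xvtdsppujucmwl" the result is "dsppujucmwlxvt".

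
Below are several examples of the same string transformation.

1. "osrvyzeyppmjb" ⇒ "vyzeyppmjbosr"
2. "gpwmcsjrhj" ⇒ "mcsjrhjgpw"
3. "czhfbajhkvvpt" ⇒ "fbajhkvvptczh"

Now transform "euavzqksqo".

vzqksqoeua

Rule — move the first 3 characters to the end (rotate left by 3).
"euavzqksqo" → "vzqksqoeua".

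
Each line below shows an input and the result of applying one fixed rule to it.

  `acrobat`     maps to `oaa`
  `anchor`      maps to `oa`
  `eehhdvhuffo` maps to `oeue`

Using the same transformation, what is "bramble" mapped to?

ea

What's happening: swap the first and last characters, then keep only the vowels.
Working it through for "bramble": intermediate "eramblb", final "ea".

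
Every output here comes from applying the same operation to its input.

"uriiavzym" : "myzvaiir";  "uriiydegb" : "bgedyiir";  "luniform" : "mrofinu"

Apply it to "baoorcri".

In each case the input is transformed by: delete the first character, then reverse the string.
"baoorcri" → "aoorcri" → "ircrooa".

ircrooa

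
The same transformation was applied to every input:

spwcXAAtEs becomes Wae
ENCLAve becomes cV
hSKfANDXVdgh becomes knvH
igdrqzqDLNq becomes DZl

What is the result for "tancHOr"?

No

What's happening: keep one character in every 3, starting at position 3 (positions 3rd, 6th, 9th, ...), then flip the case of every letter.
On "tancHOr": the first step gives "nO", and the second then gives "No".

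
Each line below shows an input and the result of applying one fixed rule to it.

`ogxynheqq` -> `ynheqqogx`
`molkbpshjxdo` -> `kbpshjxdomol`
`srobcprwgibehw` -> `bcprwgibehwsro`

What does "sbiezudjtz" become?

ezudjtzsbi

Looking at the pairs, the operation is to move the first 3 characters to the end (rotate left by 3).
Doing the same to "sbiezudjtz": "ezudjtzsbi".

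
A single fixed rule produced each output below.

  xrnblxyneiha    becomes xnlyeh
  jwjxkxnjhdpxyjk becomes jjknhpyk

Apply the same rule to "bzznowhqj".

bzohj

The pattern: keep every other character starting from the first (positions 1st, 3rd, 5th, ...).
Applying that to "bzznowhqj" gives "bzohj".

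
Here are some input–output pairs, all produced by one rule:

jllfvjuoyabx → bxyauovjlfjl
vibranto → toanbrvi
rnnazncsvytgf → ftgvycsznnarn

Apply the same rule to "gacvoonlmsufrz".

rzufmsnloocvga

The rule is to swap each adjacent pair of characters (1↔2, 3↔4, ...), then reverse the string.
On "gacvoonlmsufrz": the first step gives "agvcoolnsmfuzr", and the second then gives "rzufmsnloocvga".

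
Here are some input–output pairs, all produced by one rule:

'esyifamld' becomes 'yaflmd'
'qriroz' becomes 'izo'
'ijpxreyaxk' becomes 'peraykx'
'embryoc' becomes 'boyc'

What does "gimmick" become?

mcik

The pattern: swap each adjacent pair of characters (1↔2, 3↔4, ...), then delete the first 3 characters.
For "gimmick" the result is "mcik".
(Check on "embryoc": → "merboyc" → "boyc" ✓)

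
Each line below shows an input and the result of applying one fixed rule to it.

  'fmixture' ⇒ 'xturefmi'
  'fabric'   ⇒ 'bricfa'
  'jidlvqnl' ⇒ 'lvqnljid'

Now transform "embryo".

In each case the input is transformed by: swap the front and back halves of the string, then move the last character to the front.
Applying both steps to "embryo": "ryoemb", then "bryoem".
(Check on "fmixture": → "turefmix" → "xturefmi" ✓)

bryoem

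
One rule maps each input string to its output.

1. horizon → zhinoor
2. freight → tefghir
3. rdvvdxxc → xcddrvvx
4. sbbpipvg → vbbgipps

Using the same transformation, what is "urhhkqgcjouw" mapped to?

wcghhjkoqruu

In each case the input is transformed by: sort the characters into alphabetical order, then move the last character to the front.
Applying that to "urhhkqgcjouw" gives "wcghhjkoqruu".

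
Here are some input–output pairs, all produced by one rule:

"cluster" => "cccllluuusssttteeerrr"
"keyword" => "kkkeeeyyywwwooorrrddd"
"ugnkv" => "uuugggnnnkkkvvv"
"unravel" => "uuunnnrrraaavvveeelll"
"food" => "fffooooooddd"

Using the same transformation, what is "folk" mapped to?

fffooolllkkk

In each case the input is transformed by: repeat every character 3 times.
Applying that to "folk" gives "fffooolllkkk".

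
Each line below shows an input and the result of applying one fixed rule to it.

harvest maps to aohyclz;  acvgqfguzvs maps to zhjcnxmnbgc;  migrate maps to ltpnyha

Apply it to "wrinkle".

ldypurs

The rule is to move the last character to the front, then shift every letter 7 places forward in the alphabet (wrapping around).
For "wrinkle", step one produces "ewrinkl"; step two turns that into "ldypurs".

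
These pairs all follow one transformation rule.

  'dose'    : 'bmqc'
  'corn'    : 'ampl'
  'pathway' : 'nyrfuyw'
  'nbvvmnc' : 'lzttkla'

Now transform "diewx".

bgcuv

The pattern: shift every letter 2 places backward in the alphabet (wrapping around).
So "diewx" becomes "bgcuv".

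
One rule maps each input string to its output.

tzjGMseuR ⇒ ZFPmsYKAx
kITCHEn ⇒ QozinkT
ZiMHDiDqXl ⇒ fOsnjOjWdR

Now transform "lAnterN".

RgTZKXt

Rule — shift every letter 6 places forward in the alphabet (wrapping around), then flip the case of every letter.
Applying both steps to "lAnterN": "rGtzkxT", then "RgTZKXt".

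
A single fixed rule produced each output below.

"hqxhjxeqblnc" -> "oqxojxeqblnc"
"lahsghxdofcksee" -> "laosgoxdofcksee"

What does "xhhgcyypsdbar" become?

Looking at the pairs, the operation is to replace every "h" with "o".
"xhhgcyypsdbar" → "xoogcyypsdbar".

xoogcyypsdbar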